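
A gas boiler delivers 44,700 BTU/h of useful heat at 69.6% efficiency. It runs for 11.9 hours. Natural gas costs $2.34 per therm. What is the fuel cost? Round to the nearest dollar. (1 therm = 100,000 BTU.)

$18

Heat delivered = 44,700 BTU/h × 11.9 h = 531,930 BTU
Gas input = 531,930 / 0.696 = 764,267 BTU
= 764,267 / 100,000 = 7.643 therm
Cost = 7.643 × $2.34/therm = $17.88 ≈ $18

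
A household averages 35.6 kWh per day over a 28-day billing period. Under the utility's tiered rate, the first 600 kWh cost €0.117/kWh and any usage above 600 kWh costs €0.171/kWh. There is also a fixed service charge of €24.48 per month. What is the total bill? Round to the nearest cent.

Usage = 35.6 kWh/day × 28 days = 996.8 kWh
First 600 kWh × €0.117 = €70.20
Remaining 396.8 kWh × €0.171 = €67.85
Energy charge = €138.05; + service €24.48 = €162.53

€162.53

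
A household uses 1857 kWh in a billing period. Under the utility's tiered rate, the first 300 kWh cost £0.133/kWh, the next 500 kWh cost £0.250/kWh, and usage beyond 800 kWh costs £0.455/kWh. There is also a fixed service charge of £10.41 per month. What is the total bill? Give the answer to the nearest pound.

£656

First 300 kWh × £0.133 = £39.90
Next 500 kWh × £0.250 = £125.00
Remaining 1057 kWh × £0.455 = £480.94
Energy charge = £645.84; + service £10.41 = £656.25 ≈ £656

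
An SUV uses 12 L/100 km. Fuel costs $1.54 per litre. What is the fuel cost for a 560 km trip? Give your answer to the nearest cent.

Fuel = 12 L/100 km × 560 km / 100 = 67.2 L
Cost = 67.2 L × $1.54/L = $103.49

$103.49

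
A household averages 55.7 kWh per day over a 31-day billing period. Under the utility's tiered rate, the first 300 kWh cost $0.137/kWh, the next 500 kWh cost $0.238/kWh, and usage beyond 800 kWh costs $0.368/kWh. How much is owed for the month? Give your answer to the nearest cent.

Usage = 55.7 kWh/day × 31 days = 1726.7 kWh
First 300 kWh × $0.137 = $41.10
Next 500 kWh × $0.238 = $119.00
Remaining 926.7 kWh × $0.368 = $341.03
Total = $501.13

$501.13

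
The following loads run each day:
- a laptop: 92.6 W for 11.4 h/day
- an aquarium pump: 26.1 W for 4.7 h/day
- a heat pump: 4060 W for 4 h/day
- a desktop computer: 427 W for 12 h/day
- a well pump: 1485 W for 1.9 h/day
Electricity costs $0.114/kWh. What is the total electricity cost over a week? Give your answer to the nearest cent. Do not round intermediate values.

$20.24

laptop: 92.6 W × 11.4 h × 7 d = 7,389 Wh = 7.389 kWh
aquarium pump: 26.1 W × 4.7 h × 7 d = 859 Wh = 0.8587 kWh
heat pump: 4060 W × 4 h × 7 d = 113,680 Wh = 113.7 kWh
desktop computer: 427 W × 12 h × 7 d = 35,868 Wh = 35.87 kWh
well pump: 1485 W × 1.9 h × 7 d = 19,750 Wh = 19.75 kWh
Total energy = 7.389 + 0.8587 + 113.7 + 35.87 + 19.75 = 177.5 kWh
Cost = 177.5 kWh × $0.114 = $20.24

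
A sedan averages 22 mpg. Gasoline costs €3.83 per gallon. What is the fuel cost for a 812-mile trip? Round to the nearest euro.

Fuel = 812 mi / 22 mpg = 36.91 gal
Cost = 36.91 gal × €3.83/gal = €141.36 ≈ €141

€141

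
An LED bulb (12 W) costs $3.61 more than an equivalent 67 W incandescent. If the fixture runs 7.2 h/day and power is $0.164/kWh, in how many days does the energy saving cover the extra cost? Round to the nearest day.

Power saved = 67 − 12 = 55 W
Daily energy saved = 55 W × 7.2 h = 396 Wh = 0.396 kWh
Daily savings = 0.396 × $0.164 = $0.0649
Payback = $3.61 / $0.0649 per day = 55.59 days

56 days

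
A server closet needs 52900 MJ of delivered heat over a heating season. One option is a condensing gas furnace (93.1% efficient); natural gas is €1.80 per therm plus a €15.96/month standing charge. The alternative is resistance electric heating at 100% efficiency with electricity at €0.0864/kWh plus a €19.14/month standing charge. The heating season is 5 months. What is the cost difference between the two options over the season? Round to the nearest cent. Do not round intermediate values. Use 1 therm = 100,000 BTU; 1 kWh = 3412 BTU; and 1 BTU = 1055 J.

€316.17

Heat load = 52900 MJ = 52,900,000,000 J / 1055 = 50,142,180 BTU
Gas: input = 50,142,180 / 0.931 = 53,858,410 BTU = 538.6 therm → 538.6 × €1.80 = €969.45; + 5 × €15.96 standing = €1,049.25
Electric: 50,142,180 BTU / 3412 = 14,700 kWh → × €0.0864 = €1,269.72; + 5 × €19.14 standing = €1,365.42
Difference = |€1,049.25 − €1,365.42| = €316.17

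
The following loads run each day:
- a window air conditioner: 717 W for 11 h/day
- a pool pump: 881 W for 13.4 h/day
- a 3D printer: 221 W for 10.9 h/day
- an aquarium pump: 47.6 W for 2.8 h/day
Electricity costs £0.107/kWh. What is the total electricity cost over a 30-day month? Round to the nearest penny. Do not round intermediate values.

£71.37

window air conditioner: 717 W × 11 h × 30 d = 236,610 Wh = 236.6 kWh
pool pump: 881 W × 13.4 h × 30 d = 354,162 Wh = 354.2 kWh
3D printer: 221 W × 10.9 h × 30 d = 72,267 Wh = 72.27 kWh
aquarium pump: 47.6 W × 2.8 h × 30 d = 3,998 Wh = 3.998 kWh
Total energy = 236.6 + 354.2 + 72.27 + 3.998 = 667 kWh
Cost = 667 kWh × £0.107 = £71.37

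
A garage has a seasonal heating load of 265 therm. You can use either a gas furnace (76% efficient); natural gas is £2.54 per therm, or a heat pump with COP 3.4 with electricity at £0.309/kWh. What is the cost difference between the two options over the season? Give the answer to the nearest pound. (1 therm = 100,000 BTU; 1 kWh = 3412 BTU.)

£180

Heat load = 265 therm × 100,000 = 26,500,000 BTU
Gas: input = 26,500,000 / 0.76 = 34,868,421 BTU = 348.7 therm → 348.7 × £2.54 = £885.66
Heat pump: 26,500,000 BTU / 3412 = 7,767 kWh heat; / 3.4 = 2,284 kWh in → × £0.309 = £705.86
Difference = |£885.66 − £705.86| = £179.80 ≈ £180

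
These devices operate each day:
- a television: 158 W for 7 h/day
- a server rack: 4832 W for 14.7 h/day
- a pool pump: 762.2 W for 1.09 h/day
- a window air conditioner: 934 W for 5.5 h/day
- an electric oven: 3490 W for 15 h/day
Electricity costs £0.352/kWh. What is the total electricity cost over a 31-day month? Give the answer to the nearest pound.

television: 158 W × 7 h × 31 d = 34,286 Wh = 34.29 kWh
server rack: 4832 W × 14.7 h × 31 d = 2,201,942 Wh = 2,202 kWh
pool pump: 762.2 W × 1.09 h × 31 d = 25,755 Wh = 25.75 kWh
window air conditioner: 934 W × 5.5 h × 31 d = 159,247 Wh = 159.2 kWh
electric oven: 3490 W × 15 h × 31 d = 1,622,850 Wh = 1,623 kWh
Total energy = 34.29 + 2,202 + 25.75 + 159.2 + 1,623 = 4,044 kWh
Cost = 4,044 kWh × £0.352 = £1,423.52 ≈ £1424

£1424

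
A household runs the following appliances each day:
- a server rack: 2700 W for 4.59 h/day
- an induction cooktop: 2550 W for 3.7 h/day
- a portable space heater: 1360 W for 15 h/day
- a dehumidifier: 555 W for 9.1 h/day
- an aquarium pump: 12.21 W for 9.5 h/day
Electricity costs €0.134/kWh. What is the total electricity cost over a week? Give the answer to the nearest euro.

€44

server rack: 2700 W × 4.59 h × 7 d = 86,751 Wh = 86.75 kWh
induction cooktop: 2550 W × 3.7 h × 7 d = 66,045 Wh = 66.05 kWh
portable space heater: 1360 W × 15 h × 7 d = 142,800 Wh = 142.8 kWh
dehumidifier: 555 W × 9.1 h × 7 d = 35,354 Wh = 35.35 kWh
aquarium pump: 12.21 W × 9.5 h × 7 d = 812 Wh = 0.812 kWh
Total energy = 86.75 + 66.05 + 142.8 + 35.35 + 0.812 = 331.8 kWh
Cost = 331.8 kWh × €0.134 = €44.46 ≈ €44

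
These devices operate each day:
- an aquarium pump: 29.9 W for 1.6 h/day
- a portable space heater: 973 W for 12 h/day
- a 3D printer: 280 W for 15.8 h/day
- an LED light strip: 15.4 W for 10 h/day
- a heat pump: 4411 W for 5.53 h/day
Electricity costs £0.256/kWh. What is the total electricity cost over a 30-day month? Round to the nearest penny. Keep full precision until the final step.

£312.54

aquarium pump: 29.9 W × 1.6 h × 30 d = 1,435 Wh = 1.435 kWh
portable space heater: 973 W × 12 h × 30 d = 350,280 Wh = 350.3 kWh
3D printer: 280 W × 15.8 h × 30 d = 132,720 Wh = 132.7 kWh
LED light strip: 15.4 W × 10 h × 30 d = 4,620 Wh = 4.62 kWh
heat pump: 4411 W × 5.53 h × 30 d = 731,785 Wh = 731.8 kWh
Total energy = 1.435 + 350.3 + 132.7 + 4.62 + 731.8 = 1,221 kWh
Cost = 1,221 kWh × £0.256 = £312.54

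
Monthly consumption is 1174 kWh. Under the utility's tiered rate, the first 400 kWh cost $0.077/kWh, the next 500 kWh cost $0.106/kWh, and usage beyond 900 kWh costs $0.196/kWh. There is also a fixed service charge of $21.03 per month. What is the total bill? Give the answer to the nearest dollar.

First 400 kWh × $0.077 = $30.80
Next 500 kWh × $0.106 = $53.00
Remaining 274 kWh × $0.196 = $53.70
Energy charge = $137.50; + service $21.03 = $158.53 ≈ $159

$159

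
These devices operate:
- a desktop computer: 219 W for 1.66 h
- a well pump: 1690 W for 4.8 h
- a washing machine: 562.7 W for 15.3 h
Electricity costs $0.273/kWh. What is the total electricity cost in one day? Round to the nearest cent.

$4.66

desktop computer: 219 W × 1.66 h = 364 Wh = 0.3635 kWh
well pump: 1690 W × 4.8 h = 8,112 Wh = 8.112 kWh
washing machine: 562.7 W × 15.3 h = 8,609 Wh = 8.609 kWh
Total energy = 0.3635 + 8.112 + 8.609 = 17.08 kWh
Cost = 17.08 kWh × $0.273 = $4.66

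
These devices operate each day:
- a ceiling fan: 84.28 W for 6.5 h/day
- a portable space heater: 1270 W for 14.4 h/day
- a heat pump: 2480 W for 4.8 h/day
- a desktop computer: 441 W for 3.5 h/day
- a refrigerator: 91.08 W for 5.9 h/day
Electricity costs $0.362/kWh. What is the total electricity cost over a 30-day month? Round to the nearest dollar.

$356

ceiling fan: 84.28 W × 6.5 h × 30 d = 16,435 Wh = 16.43 kWh
portable space heater: 1270 W × 14.4 h × 30 d = 548,640 Wh = 548.6 kWh
heat pump: 2480 W × 4.8 h × 30 d = 357,120 Wh = 357.1 kWh
desktop computer: 441 W × 3.5 h × 30 d = 46,305 Wh = 46.3 kWh
refrigerator: 91.08 W × 5.9 h × 30 d = 16,121 Wh = 16.12 kWh
Total energy = 16.43 + 548.6 + 357.1 + 46.3 + 16.12 = 984.6 kWh
Cost = 984.6 kWh × $0.362 = $356.43 ≈ $356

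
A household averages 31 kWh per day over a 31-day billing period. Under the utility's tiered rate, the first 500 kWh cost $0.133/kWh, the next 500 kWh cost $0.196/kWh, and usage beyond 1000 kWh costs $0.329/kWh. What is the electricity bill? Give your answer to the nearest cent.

$156.86

Usage = 31 kWh/day × 31 days = 961 kWh
First 500 kWh × $0.133 = $66.50
Next 461 kWh × $0.196 = $90.36
Remaining tier: 0 kWh (not reached)
Total = $156.86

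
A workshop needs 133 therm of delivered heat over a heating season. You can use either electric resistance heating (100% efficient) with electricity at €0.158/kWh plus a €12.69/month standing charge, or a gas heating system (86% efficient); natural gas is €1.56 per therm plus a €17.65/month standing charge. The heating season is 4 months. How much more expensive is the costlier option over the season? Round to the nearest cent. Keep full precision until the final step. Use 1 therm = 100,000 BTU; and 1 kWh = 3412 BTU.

Heat load = 133 therm × 100,000 = 13,300,000 BTU
Gas: input = 13,300,000 / 0.86 = 15,465,116 BTU = 154.7 therm → 154.7 × €1.56 = €241.26; + 4 × €17.65 standing = €311.86
Electric: 13,300,000 BTU / 3412 = 3,898 kWh → × €0.158 = €615.89; + 4 × €12.69 standing = €666.65
Difference = |€311.86 − €666.65| = €354.79

€354.79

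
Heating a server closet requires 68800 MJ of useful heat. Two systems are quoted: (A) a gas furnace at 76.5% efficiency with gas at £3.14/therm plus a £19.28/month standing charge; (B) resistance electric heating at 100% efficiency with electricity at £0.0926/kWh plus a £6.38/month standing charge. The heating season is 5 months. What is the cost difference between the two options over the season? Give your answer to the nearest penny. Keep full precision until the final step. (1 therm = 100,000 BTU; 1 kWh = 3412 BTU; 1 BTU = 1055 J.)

Heat load = 68800 MJ = 68,800,000,000 J / 1055 = 65,213,270 BTU
Gas: input = 65,213,270 / 0.765 = 85,246,105 BTU = 852.5 therm → 852.5 × £3.14 = £2,676.73; + 5 × £19.28 standing = £2,773.13
Electric: 65,213,270 BTU / 3412 = 19,110 kWh → × £0.0926 = £1,769.86; + 5 × £6.38 standing = £1,801.76
Difference = |£2,773.13 − £1,801.76| = £971.37

£971.37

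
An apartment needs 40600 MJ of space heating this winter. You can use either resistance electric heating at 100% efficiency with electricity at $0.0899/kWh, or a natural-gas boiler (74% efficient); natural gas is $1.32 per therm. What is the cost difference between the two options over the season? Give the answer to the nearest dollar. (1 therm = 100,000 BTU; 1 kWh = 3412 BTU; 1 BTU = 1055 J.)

Heat load = 40600 MJ = 40,600,000,000 J / 1055 = 38,483,412 BTU
Gas: input = 38,483,412 / 0.74 = 52,004,611 BTU = 520 therm → 520 × $1.32 = $686.46
Electric: 38,483,412 BTU / 3412 = 11,280 kWh → × $0.0899 = $1,013.97
Difference = |$686.46 − $1,013.97| = $327.51 ≈ $328

$328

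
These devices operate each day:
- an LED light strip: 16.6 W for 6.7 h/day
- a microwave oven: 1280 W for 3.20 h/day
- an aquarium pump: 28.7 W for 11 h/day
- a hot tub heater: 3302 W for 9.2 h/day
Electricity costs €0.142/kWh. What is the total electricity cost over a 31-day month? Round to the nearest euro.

LED light strip: 16.6 W × 6.7 h × 31 d = 3,448 Wh = 3.448 kWh
microwave oven: 1280 W × 3.20 h × 31 d = 126,976 Wh = 127 kWh
aquarium pump: 28.7 W × 11 h × 31 d = 9,787 Wh = 9.787 kWh
hot tub heater: 3302 W × 9.2 h × 31 d = 941,730 Wh = 941.7 kWh
Total energy = 3.448 + 127 + 9.787 + 941.7 = 1,082 kWh
Cost = 1,082 kWh × €0.142 = €153.64 ≈ €154

€154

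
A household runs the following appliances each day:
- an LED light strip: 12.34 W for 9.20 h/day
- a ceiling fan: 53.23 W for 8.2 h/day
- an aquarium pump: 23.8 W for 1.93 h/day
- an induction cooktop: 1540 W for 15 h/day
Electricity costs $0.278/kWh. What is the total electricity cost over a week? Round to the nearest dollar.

LED light strip: 12.34 W × 9.20 h × 7 d = 795 Wh = 0.7947 kWh
ceiling fan: 53.23 W × 8.2 h × 7 d = 3,055 Wh = 3.055 kWh
aquarium pump: 23.8 W × 1.93 h × 7 d = 322 Wh = 0.3215 kWh
induction cooktop: 1540 W × 15 h × 7 d = 161,700 Wh = 161.7 kWh
Total energy = 0.7947 + 3.055 + 0.3215 + 161.7 = 165.9 kWh
Cost = 165.9 kWh × $0.278 = $46.11 ≈ $46

$46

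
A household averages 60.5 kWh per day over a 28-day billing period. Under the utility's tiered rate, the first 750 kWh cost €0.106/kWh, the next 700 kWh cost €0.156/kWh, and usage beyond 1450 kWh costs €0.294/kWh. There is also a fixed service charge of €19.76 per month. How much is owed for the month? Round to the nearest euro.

Usage = 60.5 kWh/day × 28 days = 1694 kWh
First 750 kWh × €0.106 = €79.50
Next 700 kWh × €0.156 = €109.20
Remaining 244 kWh × €0.294 = €71.74
Energy charge = €260.44; + service €19.76 = €280.20 ≈ €280

€280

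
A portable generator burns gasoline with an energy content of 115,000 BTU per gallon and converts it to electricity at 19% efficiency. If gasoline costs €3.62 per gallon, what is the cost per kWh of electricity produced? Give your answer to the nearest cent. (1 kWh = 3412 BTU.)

€0.57

Electrical output per gallon = 115,000 BTU × 0.19 / 3412 BTU/kWh = 6.404 kWh
Cost per kWh = €3.62 / 6.404 kWh = €0.565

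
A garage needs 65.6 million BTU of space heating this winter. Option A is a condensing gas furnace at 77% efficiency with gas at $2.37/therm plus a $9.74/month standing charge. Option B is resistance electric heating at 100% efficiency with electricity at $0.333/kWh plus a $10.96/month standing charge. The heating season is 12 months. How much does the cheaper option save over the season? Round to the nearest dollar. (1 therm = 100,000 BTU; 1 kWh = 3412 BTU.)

$4398

Heat load = 65.6 × 10⁶ BTU = 65,600,000 BTU
Gas: input = 65,600,000 / 0.770 = 85,194,805 BTU = 851.9 therm → 851.9 × $2.37 = $2,019.12; + 12 × $9.74 standing = $2,136.00
Electric: 65,600,000 BTU / 3412 = 19,230 kWh → × $0.333 = $6,402.34; + 12 × $10.96 standing = $6,533.86
Difference = |$2,136.00 − $6,533.86| = $4,397.87 ≈ $4398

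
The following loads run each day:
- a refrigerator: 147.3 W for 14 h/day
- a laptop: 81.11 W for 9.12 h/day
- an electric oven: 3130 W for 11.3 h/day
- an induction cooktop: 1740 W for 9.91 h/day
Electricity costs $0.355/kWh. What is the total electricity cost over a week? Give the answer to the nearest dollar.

$138

refrigerator: 147.3 W × 14 h × 7 d = 14,435 Wh = 14.44 kWh
laptop: 81.11 W × 9.12 h × 7 d = 5,178 Wh = 5.178 kWh
electric oven: 3130 W × 11.3 h × 7 d = 247,583 Wh = 247.6 kWh
induction cooktop: 1740 W × 9.91 h × 7 d = 120,704 Wh = 120.7 kWh
Total energy = 14.44 + 5.178 + 247.6 + 120.7 = 387.9 kWh
Cost = 387.9 kWh × $0.355 = $137.70 ≈ $138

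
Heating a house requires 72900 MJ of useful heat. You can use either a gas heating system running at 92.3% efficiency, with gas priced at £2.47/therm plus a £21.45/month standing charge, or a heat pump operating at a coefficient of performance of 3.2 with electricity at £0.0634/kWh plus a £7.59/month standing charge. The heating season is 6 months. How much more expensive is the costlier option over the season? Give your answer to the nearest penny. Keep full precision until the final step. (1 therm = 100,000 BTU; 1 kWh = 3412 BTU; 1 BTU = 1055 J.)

£1531.06

Heat load = 72900 MJ = 72,900,000,000 J / 1055 = 69,099,526 BTU
Gas: input = 69,099,526 / 0.923 = 74,864,059 BTU = 748.6 therm → 748.6 × £2.47 = £1,849.14; + 6 × £21.45 standing = £1,977.84
Heat pump: 69,099,526 BTU / 3412 = 20,250 kWh heat; / 3.2 = 6,329 kWh in → × £0.0634 = £401.24; + 6 × £7.59 standing = £446.78
Difference = |£1,977.84 − £446.78| = £1,531.06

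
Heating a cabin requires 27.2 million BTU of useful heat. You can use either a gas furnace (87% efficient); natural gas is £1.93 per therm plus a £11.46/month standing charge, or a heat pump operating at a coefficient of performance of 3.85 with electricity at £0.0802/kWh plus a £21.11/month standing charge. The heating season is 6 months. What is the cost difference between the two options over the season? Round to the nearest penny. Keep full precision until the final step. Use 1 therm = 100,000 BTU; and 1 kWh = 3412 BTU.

Heat load = 27.2 × 10⁶ BTU = 27,200,000 BTU
Gas: input = 27,200,000 / 0.870 = 31,264,368 BTU = 312.6 therm → 312.6 × £1.93 = £603.40; + 6 × £11.46 standing = £672.16
Heat pump: 27,200,000 BTU / 3412 = 7,972 kWh heat; / 3.85 = 2,071 kWh in → × £0.0802 = £166.06; + 6 × £21.11 standing = £292.72
Difference = |£672.16 − £292.72| = £379.44

£379.44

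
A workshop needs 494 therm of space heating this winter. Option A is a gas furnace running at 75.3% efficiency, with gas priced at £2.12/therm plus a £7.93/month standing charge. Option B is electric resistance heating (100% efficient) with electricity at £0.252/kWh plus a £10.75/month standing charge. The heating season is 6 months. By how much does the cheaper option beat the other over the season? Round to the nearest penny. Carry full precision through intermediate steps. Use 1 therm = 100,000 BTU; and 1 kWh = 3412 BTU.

Heat load = 494 therm × 100,000 = 49,400,000 BTU
Gas: input = 49,400,000 / 0.753 = 65,604,250 BTU = 656 therm → 656 × £2.12 = £1,390.81; + 6 × £7.93 standing = £1,438.39
Electric: 49,400,000 BTU / 3412 = 14,480 kWh → × £0.252 = £3,648.53; + 6 × £10.75 standing = £3,713.03
Difference = |£1,438.39 − £3,713.03| = £2,274.64

£2274.64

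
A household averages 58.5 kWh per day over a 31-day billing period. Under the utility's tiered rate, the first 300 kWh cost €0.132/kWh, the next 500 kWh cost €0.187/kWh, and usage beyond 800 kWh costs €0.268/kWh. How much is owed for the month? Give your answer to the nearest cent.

€404.72

Usage = 58.5 kWh/day × 31 days = 1813.5 kWh
First 300 kWh × €0.132 = €39.60
Next 500 kWh × €0.187 = €93.50
Remaining 1013.5 kWh × €0.268 = €271.62
Total = €404.72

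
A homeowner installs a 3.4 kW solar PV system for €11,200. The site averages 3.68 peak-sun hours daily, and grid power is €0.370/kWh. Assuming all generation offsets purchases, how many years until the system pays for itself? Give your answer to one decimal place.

Daily generation = 3.4 kW × 3.68 h = 12.51 kWh
Annual generation = 12.51 × 365 = 4566.9 kWh
Annual savings = 4566.9 × €0.370 = €1,689.75
Payback = €11,200 / €1,689.75 = 6.63 years

6.6 years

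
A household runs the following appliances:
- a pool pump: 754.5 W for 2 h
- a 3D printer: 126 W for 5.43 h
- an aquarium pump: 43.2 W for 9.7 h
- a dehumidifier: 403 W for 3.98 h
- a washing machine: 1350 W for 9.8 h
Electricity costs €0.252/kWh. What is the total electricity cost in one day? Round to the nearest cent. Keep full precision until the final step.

pool pump: 754.5 W × 2 h = 1,509 Wh = 1.509 kWh
3D printer: 126 W × 5.43 h = 684 Wh = 0.6842 kWh
aquarium pump: 43.2 W × 9.7 h = 419 Wh = 0.419 kWh
dehumidifier: 403 W × 3.98 h = 1,604 Wh = 1.604 kWh
washing machine: 1350 W × 9.8 h = 13,230 Wh = 13.23 kWh
Total energy = 1.509 + 0.6842 + 0.419 + 1.604 + 13.23 = 17.45 kWh
Cost = 17.45 kWh × €0.252 = €4.40

€4.40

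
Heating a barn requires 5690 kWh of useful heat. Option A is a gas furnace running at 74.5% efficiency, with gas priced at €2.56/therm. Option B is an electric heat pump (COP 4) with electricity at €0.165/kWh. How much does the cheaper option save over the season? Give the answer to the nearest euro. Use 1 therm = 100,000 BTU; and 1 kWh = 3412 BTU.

Heat load = 5690 kWh × 3412 = 19,414,280 BTU
Gas: input = 19,414,280 / 0.745 = 26,059,436 BTU = 260.6 therm → 260.6 × €2.56 = €667.12
Heat pump: 19,414,280 BTU / 3412 = 5,690 kWh heat; / 4 = 1,422 kWh in → × €0.165 = €234.71
Difference = |€667.12 − €234.71| = €432.41 ≈ €432

€432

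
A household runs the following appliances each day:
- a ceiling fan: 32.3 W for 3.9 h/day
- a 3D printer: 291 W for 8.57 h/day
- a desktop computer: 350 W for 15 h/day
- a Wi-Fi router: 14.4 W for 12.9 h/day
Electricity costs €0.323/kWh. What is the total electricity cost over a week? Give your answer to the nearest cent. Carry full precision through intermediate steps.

€18.21

ceiling fan: 32.3 W × 3.9 h × 7 d = 882 Wh = 0.8818 kWh
3D printer: 291 W × 8.57 h × 7 d = 17,457 Wh = 17.46 kWh
desktop computer: 350 W × 15 h × 7 d = 36,750 Wh = 36.75 kWh
Wi-Fi router: 14.4 W × 12.9 h × 7 d = 1,300 Wh = 1.3 kWh
Total energy = 0.8818 + 17.46 + 36.75 + 1.3 = 56.39 kWh
Cost = 56.39 kWh × €0.323 = €18.21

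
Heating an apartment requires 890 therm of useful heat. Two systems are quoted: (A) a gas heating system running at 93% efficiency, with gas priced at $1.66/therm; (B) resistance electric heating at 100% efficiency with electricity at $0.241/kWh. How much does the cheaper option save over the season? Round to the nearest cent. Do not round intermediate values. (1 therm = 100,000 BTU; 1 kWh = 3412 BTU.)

$4697.74

Heat load = 890 therm × 100,000 = 89,000,000 BTU
Gas: input = 89,000,000 / 0.93 = 95,698,925 BTU = 957 therm → 957 × $1.66 = $1,588.60
Electric: 89,000,000 BTU / 3412 = 26,080 kWh → × $0.241 = $6,286.34
Difference = |$1,588.60 − $6,286.34| = $4,697.74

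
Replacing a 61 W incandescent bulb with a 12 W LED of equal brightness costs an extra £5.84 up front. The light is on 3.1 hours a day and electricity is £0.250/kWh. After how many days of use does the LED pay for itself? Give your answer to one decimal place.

153.8 days

Power saved = 61 − 12 = 49 W
Daily energy saved = 49 W × 3.1 h = 151.9 Wh = 0.1519 kWh
Daily savings = 0.1519 × £0.250 = £0.0380
Payback = £5.84 / £0.0380 per day = 153.8 days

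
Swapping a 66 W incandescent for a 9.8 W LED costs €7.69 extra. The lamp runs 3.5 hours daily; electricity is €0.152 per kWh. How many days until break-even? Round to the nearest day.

Power saved = 66 − 9.8 = 56.2 W
Daily energy saved = 56.2 W × 3.5 h = 196.7 Wh = 0.1967 kWh
Daily savings = 0.1967 × €0.152 = €0.0299
Payback = €7.69 / €0.0299 per day = 257.2 days

257 days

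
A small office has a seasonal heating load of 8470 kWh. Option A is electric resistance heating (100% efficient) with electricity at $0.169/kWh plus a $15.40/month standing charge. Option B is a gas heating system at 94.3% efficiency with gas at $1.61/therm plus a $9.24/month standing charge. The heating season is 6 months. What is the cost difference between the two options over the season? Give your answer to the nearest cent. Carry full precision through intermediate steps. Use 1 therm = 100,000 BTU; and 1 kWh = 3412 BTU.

$974.98

Heat load = 8470 kWh × 3412 = 28,899,640 BTU
Gas: input = 28,899,640 / 0.943 = 30,646,490 BTU = 306.5 therm → 306.5 × $1.61 = $493.41; + 6 × $9.24 standing = $548.85
Electric: 28,899,640 BTU / 3412 = 8,470 kWh → × $0.169 = $1,431.43; + 6 × $15.40 standing = $1,523.83
Difference = |$548.85 − $1,523.83| = $974.98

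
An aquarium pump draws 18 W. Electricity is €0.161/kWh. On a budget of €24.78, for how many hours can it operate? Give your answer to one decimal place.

Energy budget = €24.78 / €0.161 per kWh = 153.9 kWh = 153,913 Wh
Runtime = 153,913 Wh / 18 W = 8,551 h

8550.7 h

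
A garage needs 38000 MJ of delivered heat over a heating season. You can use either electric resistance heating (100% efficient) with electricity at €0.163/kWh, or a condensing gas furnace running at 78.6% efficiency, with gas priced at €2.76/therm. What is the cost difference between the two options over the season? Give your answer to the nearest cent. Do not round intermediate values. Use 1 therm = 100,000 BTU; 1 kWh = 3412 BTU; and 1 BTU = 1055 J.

€455.93

Heat load = 38000 MJ = 38,000,000,000 J / 1055 = 36,018,957 BTU
Gas: input = 36,018,957 / 0.786 = 45,825,645 BTU = 458.3 therm → 458.3 × €2.76 = €1,264.79
Electric: 36,018,957 BTU / 3412 = 10,560 kWh → × €0.163 = €1,720.72
Difference = |€1,264.79 − €1,720.72| = €455.93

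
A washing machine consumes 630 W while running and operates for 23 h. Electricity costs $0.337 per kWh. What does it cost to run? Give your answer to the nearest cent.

Energy = 630 W × 23 h = 14,490 Wh = 14.49 kWh
Cost = 14.49 kWh × $0.337/kWh = $4.88

$4.88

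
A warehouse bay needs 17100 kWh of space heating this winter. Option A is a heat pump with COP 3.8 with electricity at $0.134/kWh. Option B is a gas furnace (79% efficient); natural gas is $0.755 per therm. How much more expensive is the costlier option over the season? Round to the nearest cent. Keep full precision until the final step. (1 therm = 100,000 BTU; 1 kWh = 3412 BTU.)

Heat load = 17100 kWh × 3412 = 58,345,200 BTU
Gas: input = 58,345,200 / 0.79 = 73,854,684 BTU = 738.5 therm → 738.5 × $0.755 = $557.60
Heat pump: 58,345,200 BTU / 3412 = 17,100 kWh heat; / 3.8 = 4,500 kWh in → × $0.134 = $603.00
Difference = |$557.60 − $603.00| = $45.40

$45.40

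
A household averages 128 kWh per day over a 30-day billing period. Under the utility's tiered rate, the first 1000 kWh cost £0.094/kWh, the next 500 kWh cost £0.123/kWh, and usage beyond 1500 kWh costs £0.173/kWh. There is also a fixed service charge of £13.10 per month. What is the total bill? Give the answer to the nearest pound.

Usage = 128 kWh/day × 30 days = 3840 kWh
First 1000 kWh × £0.094 = £94.00
Next 500 kWh × £0.123 = £61.50
Remaining 2340 kWh × £0.173 = £404.82
Energy charge = £560.32; + service £13.10 = £573.42 ≈ £573

£573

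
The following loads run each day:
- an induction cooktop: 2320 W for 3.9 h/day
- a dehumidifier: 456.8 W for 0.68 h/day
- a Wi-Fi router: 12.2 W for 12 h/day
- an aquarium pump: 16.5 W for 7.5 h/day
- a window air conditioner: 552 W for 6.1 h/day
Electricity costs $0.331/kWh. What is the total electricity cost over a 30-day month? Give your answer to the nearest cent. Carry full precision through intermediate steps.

$129.05

induction cooktop: 2320 W × 3.9 h × 30 d = 271,440 Wh = 271.4 kWh
dehumidifier: 456.8 W × 0.68 h × 30 d = 9,319 Wh = 9.319 kWh
Wi-Fi router: 12.2 W × 12 h × 30 d = 4,392 Wh = 4.392 kWh
aquarium pump: 16.5 W × 7.5 h × 30 d = 3,712 Wh = 3.712 kWh
window air conditioner: 552 W × 6.1 h × 30 d = 101,016 Wh = 101 kWh
Total energy = 271.4 + 9.319 + 4.392 + 3.712 + 101 = 389.9 kWh
Cost = 389.9 kWh × $0.331 = $129.05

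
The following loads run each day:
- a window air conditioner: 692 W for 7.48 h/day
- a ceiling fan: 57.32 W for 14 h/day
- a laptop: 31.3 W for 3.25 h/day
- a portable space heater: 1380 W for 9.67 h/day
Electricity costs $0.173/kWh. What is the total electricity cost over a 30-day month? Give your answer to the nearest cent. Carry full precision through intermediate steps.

$100.82

window air conditioner: 692 W × 7.48 h × 30 d = 155,285 Wh = 155.3 kWh
ceiling fan: 57.32 W × 14 h × 30 d = 24,074 Wh = 24.07 kWh
laptop: 31.3 W × 3.25 h × 30 d = 3,052 Wh = 3.052 kWh
portable space heater: 1380 W × 9.67 h × 30 d = 400,338 Wh = 400.3 kWh
Total energy = 155.3 + 24.07 + 3.052 + 400.3 = 582.7 kWh
Cost = 582.7 kWh × $0.173 = $100.82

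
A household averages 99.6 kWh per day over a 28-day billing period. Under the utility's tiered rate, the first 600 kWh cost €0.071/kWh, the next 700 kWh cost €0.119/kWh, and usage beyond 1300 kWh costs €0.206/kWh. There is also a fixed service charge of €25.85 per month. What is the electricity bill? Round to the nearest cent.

€458.44

Usage = 99.6 kWh/day × 28 days = 2788.8 kWh
First 600 kWh × €0.071 = €42.60
Next 700 kWh × €0.119 = €83.30
Remaining 1488.8 kWh × €0.206 = €306.69
Energy charge = €432.59; + service €25.85 = €458.44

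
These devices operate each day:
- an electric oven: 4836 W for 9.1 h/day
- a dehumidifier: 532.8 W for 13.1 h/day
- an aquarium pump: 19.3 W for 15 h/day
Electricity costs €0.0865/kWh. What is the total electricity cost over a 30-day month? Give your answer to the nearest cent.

€133.06

electric oven: 4836 W × 9.1 h × 30 d = 1,320,228 Wh = 1,320 kWh
dehumidifier: 532.8 W × 13.1 h × 30 d = 209,390 Wh = 209.4 kWh
aquarium pump: 19.3 W × 15 h × 30 d = 8,685 Wh = 8.685 kWh
Total energy = 1,320 + 209.4 + 8.685 = 1,538 kWh
Cost = 1,538 kWh × €0.0865 = €133.06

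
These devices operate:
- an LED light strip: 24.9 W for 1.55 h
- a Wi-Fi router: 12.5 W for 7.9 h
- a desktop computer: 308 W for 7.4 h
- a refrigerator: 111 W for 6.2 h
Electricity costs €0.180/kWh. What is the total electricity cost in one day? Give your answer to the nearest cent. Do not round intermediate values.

LED light strip: 24.9 W × 1.55 h = 39 Wh = 0.03859 kWh
Wi-Fi router: 12.5 W × 7.9 h = 99 Wh = 0.09875 kWh
desktop computer: 308 W × 7.4 h = 2,279 Wh = 2.279 kWh
refrigerator: 111 W × 6.2 h = 688 Wh = 0.6882 kWh
Total energy = 0.03859 + 0.09875 + 2.279 + 0.6882 = 3.105 kWh
Cost = 3.105 kWh × €0.180 = €0.56

€0.56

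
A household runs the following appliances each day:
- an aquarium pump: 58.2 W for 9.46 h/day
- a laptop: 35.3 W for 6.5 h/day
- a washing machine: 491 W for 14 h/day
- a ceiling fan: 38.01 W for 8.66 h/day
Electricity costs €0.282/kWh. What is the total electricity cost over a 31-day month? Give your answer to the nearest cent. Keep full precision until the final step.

€69.79

aquarium pump: 58.2 W × 9.46 h × 31 d = 17,068 Wh = 17.07 kWh
laptop: 35.3 W × 6.5 h × 31 d = 7,113 Wh = 7.113 kWh
washing machine: 491 W × 14 h × 31 d = 213,094 Wh = 213.1 kWh
ceiling fan: 38.01 W × 8.66 h × 31 d = 10,204 Wh = 10.2 kWh
Total energy = 17.07 + 7.113 + 213.1 + 10.2 = 247.5 kWh
Cost = 247.5 kWh × €0.282 = €69.79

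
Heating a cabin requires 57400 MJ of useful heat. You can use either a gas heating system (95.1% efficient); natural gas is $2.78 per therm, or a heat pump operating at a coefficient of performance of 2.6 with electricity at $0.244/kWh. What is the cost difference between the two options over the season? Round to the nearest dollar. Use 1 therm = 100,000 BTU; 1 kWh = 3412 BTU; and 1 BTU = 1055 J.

Heat load = 57400 MJ = 57,400,000,000 J / 1055 = 54,407,583 BTU
Gas: input = 54,407,583 / 0.951 = 57,210,918 BTU = 572.1 therm → 572.1 × $2.78 = $1,590.46
Heat pump: 54,407,583 BTU / 3412 = 15,950 kWh heat; / 2.6 = 6,133 kWh in → × $0.244 = $1,496.47
Difference = |$1,590.46 − $1,496.47| = $94.00

$94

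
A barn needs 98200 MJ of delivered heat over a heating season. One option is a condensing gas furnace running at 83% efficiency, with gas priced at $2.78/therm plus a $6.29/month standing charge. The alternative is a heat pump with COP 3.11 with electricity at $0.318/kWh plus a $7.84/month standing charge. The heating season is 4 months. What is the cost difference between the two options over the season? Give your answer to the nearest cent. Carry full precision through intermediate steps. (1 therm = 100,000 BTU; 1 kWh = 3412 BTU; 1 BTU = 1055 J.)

$322.00

Heat load = 98200 MJ = 98,200,000,000 J / 1055 = 93,080,569 BTU
Gas: input = 93,080,569 / 0.83 = 112,145,264 BTU = 1,121 therm → 1,121 × $2.78 = $3,117.64; + 4 × $6.29 standing = $3,142.80
Heat pump: 93,080,569 BTU / 3412 = 27,280 kWh heat; / 3.11 = 8,772 kWh in → × $0.318 = $2,789.44; + 4 × $7.84 standing = $2,820.80
Difference = |$3,142.80 − $2,820.80| = $322.00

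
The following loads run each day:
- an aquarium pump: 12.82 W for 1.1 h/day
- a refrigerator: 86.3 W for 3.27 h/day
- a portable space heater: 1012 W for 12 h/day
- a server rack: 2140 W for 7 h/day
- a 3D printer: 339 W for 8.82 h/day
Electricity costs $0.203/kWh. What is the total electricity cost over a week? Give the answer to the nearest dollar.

$43

aquarium pump: 12.82 W × 1.1 h × 7 d = 99 Wh = 0.09871 kWh
refrigerator: 86.3 W × 3.27 h × 7 d = 1,975 Wh = 1.975 kWh
portable space heater: 1012 W × 12 h × 7 d = 85,008 Wh = 85.01 kWh
server rack: 2140 W × 7 h × 7 d = 104,860 Wh = 104.9 kWh
3D printer: 339 W × 8.82 h × 7 d = 20,930 Wh = 20.93 kWh
Total energy = 0.09871 + 1.975 + 85.01 + 104.9 + 20.93 = 212.9 kWh
Cost = 212.9 kWh × $0.203 = $43.21 ≈ $43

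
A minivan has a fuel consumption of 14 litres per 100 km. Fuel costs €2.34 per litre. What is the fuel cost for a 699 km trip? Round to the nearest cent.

Fuel = 14 L/100 km × 699 km / 100 = 97.86 L
Cost = 97.86 L × €2.34/L = €228.99

€228.99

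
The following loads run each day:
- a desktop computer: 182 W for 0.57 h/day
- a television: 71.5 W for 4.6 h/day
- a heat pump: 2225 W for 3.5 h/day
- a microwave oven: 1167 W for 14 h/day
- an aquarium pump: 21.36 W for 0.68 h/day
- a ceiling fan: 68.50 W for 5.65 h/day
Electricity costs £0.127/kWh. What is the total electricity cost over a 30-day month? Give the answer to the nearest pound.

desktop computer: 182 W × 0.57 h × 30 d = 3,112 Wh = 3.112 kWh
television: 71.5 W × 4.6 h × 30 d = 9,867 Wh = 9.867 kWh
heat pump: 2225 W × 3.5 h × 30 d = 233,625 Wh = 233.6 kWh
microwave oven: 1167 W × 14 h × 30 d = 490,140 Wh = 490.1 kWh
aquarium pump: 21.36 W × 0.68 h × 30 d = 436 Wh = 0.4357 kWh
ceiling fan: 68.50 W × 5.65 h × 30 d = 11,611 Wh = 11.61 kWh
Total energy = 3.112 + 9.867 + 233.6 + 490.1 + 0.4357 + 11.61 = 748.8 kWh
Cost = 748.8 kWh × £0.127 = £95.10 ≈ £95

£95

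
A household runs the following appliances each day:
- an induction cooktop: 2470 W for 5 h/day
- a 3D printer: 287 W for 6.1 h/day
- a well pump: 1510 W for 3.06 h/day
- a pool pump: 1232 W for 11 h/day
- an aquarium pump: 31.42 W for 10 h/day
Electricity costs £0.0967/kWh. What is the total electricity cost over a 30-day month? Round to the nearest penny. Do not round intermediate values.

£94.54

induction cooktop: 2470 W × 5 h × 30 d = 370,500 Wh = 370.5 kWh
3D printer: 287 W × 6.1 h × 30 d = 52,521 Wh = 52.52 kWh
well pump: 1510 W × 3.06 h × 30 d = 138,618 Wh = 138.6 kWh
pool pump: 1232 W × 11 h × 30 d = 406,560 Wh = 406.6 kWh
aquarium pump: 31.42 W × 10 h × 30 d = 9,426 Wh = 9.426 kWh
Total energy = 370.5 + 52.52 + 138.6 + 406.6 + 9.426 = 977.6 kWh
Cost = 977.6 kWh × £0.0967 = £94.54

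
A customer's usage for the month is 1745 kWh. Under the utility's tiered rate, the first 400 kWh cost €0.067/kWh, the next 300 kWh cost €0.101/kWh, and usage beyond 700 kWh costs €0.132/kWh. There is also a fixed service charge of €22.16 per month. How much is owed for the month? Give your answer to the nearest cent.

€217.20

First 400 kWh × €0.067 = €26.80
Next 300 kWh × €0.101 = €30.30
Remaining 1045 kWh × €0.132 = €137.94
Energy charge = €195.04; + service €22.16 = €217.20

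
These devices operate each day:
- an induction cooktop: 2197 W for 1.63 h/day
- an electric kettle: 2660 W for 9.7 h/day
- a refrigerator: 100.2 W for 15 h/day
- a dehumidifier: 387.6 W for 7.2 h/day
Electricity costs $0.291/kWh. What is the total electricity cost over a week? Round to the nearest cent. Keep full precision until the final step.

$68.60

induction cooktop: 2197 W × 1.63 h × 7 d = 25,068 Wh = 25.07 kWh
electric kettle: 2660 W × 9.7 h × 7 d = 180,614 Wh = 180.6 kWh
refrigerator: 100.2 W × 15 h × 7 d = 10,521 Wh = 10.52 kWh
dehumidifier: 387.6 W × 7.2 h × 7 d = 19,535 Wh = 19.54 kWh
Total energy = 25.07 + 180.6 + 10.52 + 19.54 = 235.7 kWh
Cost = 235.7 kWh × $0.291 = $68.60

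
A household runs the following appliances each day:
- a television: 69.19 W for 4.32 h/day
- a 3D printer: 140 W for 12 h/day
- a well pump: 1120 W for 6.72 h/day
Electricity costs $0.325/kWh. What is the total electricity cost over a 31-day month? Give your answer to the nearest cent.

$95.77

television: 69.19 W × 4.32 h × 31 d = 9,266 Wh = 9.266 kWh
3D printer: 140 W × 12 h × 31 d = 52,080 Wh = 52.08 kWh
well pump: 1120 W × 6.72 h × 31 d = 233,318 Wh = 233.3 kWh
Total energy = 9.266 + 52.08 + 233.3 = 294.7 kWh
Cost = 294.7 kWh × $0.325 = $95.77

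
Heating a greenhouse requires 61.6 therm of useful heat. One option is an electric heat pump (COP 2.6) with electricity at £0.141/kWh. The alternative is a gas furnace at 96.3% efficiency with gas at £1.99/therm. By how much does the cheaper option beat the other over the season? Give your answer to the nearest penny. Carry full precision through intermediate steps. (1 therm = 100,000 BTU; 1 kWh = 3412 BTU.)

£29.39

Heat load = 61.6 therm × 100,000 = 6,160,000 BTU
Gas: input = 6,160,000 / 0.963 = 6,396,677 BTU = 63.97 therm → 63.97 × £1.99 = £127.29
Heat pump: 6,160,000 BTU / 3412 = 1,805 kWh heat; / 2.6 = 694.4 kWh in → × £0.141 = £97.91
Difference = |£127.29 − £97.91| = £29.39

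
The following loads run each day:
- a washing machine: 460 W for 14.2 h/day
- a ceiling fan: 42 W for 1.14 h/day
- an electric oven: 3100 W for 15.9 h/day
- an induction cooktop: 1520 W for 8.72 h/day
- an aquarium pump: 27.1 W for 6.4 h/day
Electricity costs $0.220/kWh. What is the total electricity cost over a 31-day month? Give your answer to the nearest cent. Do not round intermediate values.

washing machine: 460 W × 14.2 h × 31 d = 202,492 Wh = 202.5 kWh
ceiling fan: 42 W × 1.14 h × 31 d = 1,484 Wh = 1.484 kWh
electric oven: 3100 W × 15.9 h × 31 d = 1,527,990 Wh = 1,528 kWh
induction cooktop: 1520 W × 8.72 h × 31 d = 410,886 Wh = 410.9 kWh
aquarium pump: 27.1 W × 6.4 h × 31 d = 5,377 Wh = 5.377 kWh
Total energy = 202.5 + 1.484 + 1,528 + 410.9 + 5.377 = 2,148 kWh
Cost = 2,148 kWh × $0.220 = $472.61

$472.61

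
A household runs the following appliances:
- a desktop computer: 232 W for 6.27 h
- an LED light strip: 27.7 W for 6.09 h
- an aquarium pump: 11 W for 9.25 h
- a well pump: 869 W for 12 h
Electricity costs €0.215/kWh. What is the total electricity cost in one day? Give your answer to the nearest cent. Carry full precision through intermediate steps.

€2.61

desktop computer: 232 W × 6.27 h = 1,455 Wh = 1.455 kWh
LED light strip: 27.7 W × 6.09 h = 169 Wh = 0.1687 kWh
aquarium pump: 11 W × 9.25 h = 102 Wh = 0.1017 kWh
well pump: 869 W × 12 h = 10,428 Wh = 10.43 kWh
Total energy = 1.455 + 0.1687 + 0.1017 + 10.43 = 12.15 kWh
Cost = 12.15 kWh × €0.215 = €2.61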